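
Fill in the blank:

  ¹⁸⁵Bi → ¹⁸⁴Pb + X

proton

Conserve mass number: 185 = 184 + A, so A = 1.
Conserve atomic number: 83 = 82 + Z, so Z = 1.
A = 1 and Z = 1 is ¹H — a proton.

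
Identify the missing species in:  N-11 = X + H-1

Conserve mass number: 11 = A + 1, so A = 10.
Conserve atomic number: 7 = Z + 1, so Z = 6.
Z = 6 is carbon, so the species is C-10.

C-10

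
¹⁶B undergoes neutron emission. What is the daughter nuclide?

Neutron emission: mass number changes by -1, atomic number by +0.
A: 16 − 1 = 15; Z: 5 = 5.
Z = 5 is boron, so the daughter is ¹⁵B.

B-15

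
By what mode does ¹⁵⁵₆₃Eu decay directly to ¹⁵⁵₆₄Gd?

ΔA = 155 − 155 = 0; ΔZ = 64 − 63 = +1.
A is unchanged and Z rises by 1 — a neutron has become a proton (β⁻ decay).

beta-minus decay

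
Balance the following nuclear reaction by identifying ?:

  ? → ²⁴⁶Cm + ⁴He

Cf-250

Conserve mass number: A = 246 + 4, so A = 250.
Conserve atomic number: Z = 96 + 2, so Z = 98.
Z = 98 is californium, so the species is ²⁵⁰Cf.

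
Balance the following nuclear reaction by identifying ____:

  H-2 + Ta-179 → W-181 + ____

Conserve mass number: 2 + 179 = 181 + A, so A = 0.
Conserve atomic number: 1 + 73 = 74 + Z, so Z = 0.
A = 0 and Z = 0 is γ — a gamma ray.

gamma ray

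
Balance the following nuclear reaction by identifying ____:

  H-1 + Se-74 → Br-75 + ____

gamma ray

Conserve mass number: 1 + 74 = 75 + A, so A = 0.
Conserve atomic number: 1 + 34 = 35 + Z, so Z = 0.
A = 0 and Z = 0 is γ — a gamma ray.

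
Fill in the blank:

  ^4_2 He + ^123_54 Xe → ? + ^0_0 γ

Ba-127

Conserve mass number: 4 + 123 = A + 0, so A = 127.
Conserve atomic number: 2 + 54 = Z + 0, so Z = 56.
Z = 56 is barium, so the species is ^127_56 Ba.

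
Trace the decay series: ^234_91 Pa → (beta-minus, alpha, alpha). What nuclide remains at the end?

Start: (A, Z) = (234, 91).
After β⁻: (234, 92).
After α: (230, 90).
After α: (226, 88).
Z = 88 is radium.

Ra-226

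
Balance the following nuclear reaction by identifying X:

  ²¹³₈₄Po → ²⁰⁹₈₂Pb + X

alpha particle

Conserve mass number: 213 = 209 + A, so A = 4.
Conserve atomic number: 84 = 82 + Z, so Z = 2.
A = 4 and Z = 2 is ⁴₂He — an alpha particle.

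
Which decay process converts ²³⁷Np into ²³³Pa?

ΔA = 233 − 237 = -4; ΔZ = 91 − 93 = -2.
A drops by 4 and Z drops by 2 — the signature of alpha emission.

alpha decay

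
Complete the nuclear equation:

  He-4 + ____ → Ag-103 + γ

Rh-99

Conserve mass number: 4 + A = 103 + 0, so A = 99.
Conserve atomic number: 2 + Z = 47 + 0, so Z = 45.
Z = 45 is rhodium, so the species is Rh-99.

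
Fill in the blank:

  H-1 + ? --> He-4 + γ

Conserve mass number: 1 + A = 4 + 0, so A = 3.
Conserve atomic number: 1 + Z = 2 + 0, so Z = 1.
A = 3 and Z = 1 is H-3 — a triton.

triton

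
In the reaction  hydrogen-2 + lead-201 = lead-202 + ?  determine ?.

proton

Conserve mass number: 2 + 201 = 202 + A, so A = 1.
Conserve atomic number: 1 + 82 = 82 + Z, so Z = 1.
A = 1 and Z = 1 is hydrogen-1 — a proton.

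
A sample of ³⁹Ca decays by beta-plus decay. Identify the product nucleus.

K-39

Beta-plus decay: mass number changes by +0, atomic number by -1.
A: 39 = 39; Z: 20 − 1 = 19.
Z = 19 is potassium, so the daughter is ³⁹K.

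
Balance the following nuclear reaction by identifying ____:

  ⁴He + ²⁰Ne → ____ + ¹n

Mg-23

Conserve mass number: 4 + 20 = A + 1, so A = 23.
Conserve atomic number: 2 + 10 = Z + 0, so Z = 12.
Z = 12 is magnesium, so the species is ²³Mg.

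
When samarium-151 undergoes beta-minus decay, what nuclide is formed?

Beta-minus decay: mass number changes by +0, atomic number by +1.
A: 151 = 151; Z: 62 + 1 = 63.
Z = 63 is europium, so the daughter is europium-151.

Eu-151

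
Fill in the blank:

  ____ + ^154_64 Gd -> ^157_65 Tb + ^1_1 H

alpha particle

Conserve mass number: A + 154 = 157 + 1, so A = 4.
Conserve atomic number: Z + 64 = 65 + 1, so Z = 2.
A = 4 and Z = 2 is ^4_2 He — an alpha particle.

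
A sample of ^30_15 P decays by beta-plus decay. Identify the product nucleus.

Si-30

Beta-plus decay: mass number changes by +0, atomic number by -1.
A: 30 = 30; Z: 15 − 1 = 14.
Z = 14 is silicon, so the daughter is ^30_14 Si.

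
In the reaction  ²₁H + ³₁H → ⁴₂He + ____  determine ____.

neutron

Conserve mass number: 2 + 3 = 4 + A, so A = 1.
Conserve atomic number: 1 + 1 = 2 + Z, so Z = 0.
A = 1 and Z = 0 is ¹₀n — a neutron.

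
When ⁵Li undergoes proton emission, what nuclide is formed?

He-4

Proton emission: mass number changes by -1, atomic number by -1.
A: 5 − 1 = 4; Z: 3 − 1 = 2.
Z = 2 is helium, so the daughter is ⁴He.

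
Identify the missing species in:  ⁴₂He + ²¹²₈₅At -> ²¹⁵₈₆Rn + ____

proton

Conserve mass number: 4 + 212 = 215 + A, so A = 1.
Conserve atomic number: 2 + 85 = 86 + Z, so Z = 1.
A = 1 and Z = 1 is ¹₁H — a proton.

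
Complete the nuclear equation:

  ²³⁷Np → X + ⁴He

Pa-233

Conserve mass number: 237 = A + 4, so A = 233.
Conserve atomic number: 93 = Z + 2, so Z = 91.
Z = 91 is protactinium, so the species is ²³³Pa.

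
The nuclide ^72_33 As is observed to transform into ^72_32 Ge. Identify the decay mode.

beta-plus decay or electron capture

ΔA = 72 − 72 = 0; ΔZ = 32 − 33 = -1.
A is unchanged and Z drops by 1 — a proton has become a neutron (β⁺ emission or electron capture).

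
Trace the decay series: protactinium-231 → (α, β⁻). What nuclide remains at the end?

Start: (A, Z) = (231, 91).
After α: (227, 89).
After β⁻: (227, 90).
Z = 90 is thorium.

Th-227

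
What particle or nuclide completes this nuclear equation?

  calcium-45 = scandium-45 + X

beta-minus particle

Conserve mass number: 45 = 45 + A, so A = 0.
Conserve atomic number: 20 = 21 + Z, so Z = -1.
A = 0 and Z = -1 is e⁻ — a beta-minus particle.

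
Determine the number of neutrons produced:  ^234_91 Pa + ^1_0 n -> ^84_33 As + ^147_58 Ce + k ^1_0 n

4

Conserve mass number: 235 = 84 + 147 + k, so k = 235 − 231 = 4.
Check atomic number: 91 = 33 + 58 + 0 = 91. ✓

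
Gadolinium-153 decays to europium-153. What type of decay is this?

beta-plus decay or electron capture

ΔA = 153 − 153 = 0; ΔZ = 63 − 64 = -1.
A is unchanged and Z drops by 1 — a proton has become a neutron (β⁺ emission or electron capture).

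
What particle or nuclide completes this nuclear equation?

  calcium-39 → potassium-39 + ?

Conserve mass number: 39 = 39 + A, so A = 0.
Conserve atomic number: 20 = 19 + Z, so Z = 1.
A = 0 and Z = 1 is e⁺ — a positron.

positron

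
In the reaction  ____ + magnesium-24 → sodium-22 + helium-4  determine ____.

Conserve mass number: A + 24 = 22 + 4, so A = 2.
Conserve atomic number: Z + 12 = 11 + 2, so Z = 1.
A = 2 and Z = 1 is hydrogen-2 — a deuteron.

deuteron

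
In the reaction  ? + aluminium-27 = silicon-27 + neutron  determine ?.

Conserve mass number: A + 27 = 27 + 1, so A = 1.
Conserve atomic number: Z + 13 = 14 + 0, so Z = 1.
A = 1 and Z = 1 is hydrogen-1 — a proton.

proton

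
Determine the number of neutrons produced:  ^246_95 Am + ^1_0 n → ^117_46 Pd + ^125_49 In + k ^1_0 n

5

Conserve mass number: 247 = 117 + 125 + k, so k = 247 − 242 = 5.
Check atomic number: 95 = 46 + 49 + 0 = 95. ✓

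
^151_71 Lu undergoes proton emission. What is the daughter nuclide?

Proton emission: mass number changes by -1, atomic number by -1.
A: 151 − 1 = 150; Z: 71 − 1 = 70.
Z = 70 is ytterbium, so the daughter is ^150_70 Yb.

Yb-150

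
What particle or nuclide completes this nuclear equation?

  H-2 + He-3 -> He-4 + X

Conserve mass number: 2 + 3 = 4 + A, so A = 1.
Conserve atomic number: 1 + 2 = 2 + Z, so Z = 1.
A = 1 and Z = 1 is H-1 — a proton.

proton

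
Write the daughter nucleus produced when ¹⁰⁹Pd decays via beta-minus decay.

Beta-minus decay: mass number changes by +0, atomic number by +1.
A: 109 = 109; Z: 46 + 1 = 47.
Z = 47 is silver, so the daughter is ¹⁰⁹Ag.

Ag-109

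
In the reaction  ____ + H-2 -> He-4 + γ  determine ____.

deuteron

Conserve mass number: A + 2 = 4 + 0, so A = 2.
Conserve atomic number: Z + 1 = 2 + 0, so Z = 1.
A = 2 and Z = 1 is H-2 — a deuteron.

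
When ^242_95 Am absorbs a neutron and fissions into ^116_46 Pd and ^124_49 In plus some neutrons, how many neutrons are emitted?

Conserve mass number: 243 = 116 + 124 + k, so k = 243 − 240 = 3.
Check atomic number: 95 = 46 + 49 + 0 = 95. ✓

3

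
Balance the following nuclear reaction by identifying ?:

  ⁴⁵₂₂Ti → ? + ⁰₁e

Sc-45

Conserve mass number: 45 = A + 0, so A = 45.
Conserve atomic number: 22 = Z + 1, so Z = 21.
Z = 21 is scandium, so the species is ⁴⁵₂₁Sc.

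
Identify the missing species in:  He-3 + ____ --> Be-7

alpha particle

Conserve mass number: 3 + A = 7, so A = 4.
Conserve atomic number: 2 + Z = 4, so Z = 2.
A = 4 and Z = 2 is He-4 — an alpha particle.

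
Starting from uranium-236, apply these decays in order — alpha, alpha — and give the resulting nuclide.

Start: (A, Z) = (236, 92).
After α: (232, 90).
After α: (228, 88).
Z = 88 is radium.

Ra-228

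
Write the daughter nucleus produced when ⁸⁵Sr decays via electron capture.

Electron capture: mass number changes by +0, atomic number by -1.
A: 85 = 85; Z: 38 − 1 = 37.
Z = 37 is rubidium, so the daughter is ⁸⁵Rb.

Rb-85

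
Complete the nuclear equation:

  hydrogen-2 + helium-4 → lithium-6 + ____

Conserve mass number: 2 + 4 = 6 + A, so A = 0.
Conserve atomic number: 1 + 2 = 3 + Z, so Z = 0.
A = 0 and Z = 0 is γ — a gamma ray.

gamma ray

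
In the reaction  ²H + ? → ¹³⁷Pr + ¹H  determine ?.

Pr-136

Conserve mass number: 2 + A = 137 + 1, so A = 136.
Conserve atomic number: 1 + Z = 59 + 1, so Z = 59.
Z = 59 is praseodymium, so the species is ¹³⁶Pr.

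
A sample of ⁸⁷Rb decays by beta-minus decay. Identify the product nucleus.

Sr-87

Beta-minus decay: mass number changes by +0, atomic number by +1.
A: 87 = 87; Z: 37 + 1 = 38.
Z = 38 is strontium, so the daughter is ⁸⁷Sr.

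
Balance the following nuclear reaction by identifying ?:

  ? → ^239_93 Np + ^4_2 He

Am-243

Conserve mass number: A = 239 + 4, so A = 243.
Conserve atomic number: Z = 93 + 2, so Z = 95.
Z = 95 is americium, so the species is ^243_95 Am.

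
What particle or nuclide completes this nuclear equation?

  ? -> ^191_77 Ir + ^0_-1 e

Os-191

Conserve mass number: A = 191 + 0, so A = 191.
Conserve atomic number: Z = 77 − 1, so Z = 76.
Z = 76 is osmium, so the species is ^191_76 Os.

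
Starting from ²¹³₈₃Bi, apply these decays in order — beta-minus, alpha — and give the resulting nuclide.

Start: (A, Z) = (213, 83).
After β⁻: (213, 84).
After α: (209, 82).
Z = 82 is lead.

Pb-209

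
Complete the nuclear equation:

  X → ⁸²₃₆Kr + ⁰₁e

Rb-82

Conserve mass number: A = 82 + 0, so A = 82.
Conserve atomic number: Z = 36 + 1, so Z = 37.
Z = 37 is rubidium, so the species is ⁸²₃₇Rb.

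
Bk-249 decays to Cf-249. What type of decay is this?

ΔA = 249 − 249 = 0; ΔZ = 98 − 97 = +1.
A is unchanged and Z rises by 1 — a neutron has become a proton (β⁻ decay).

beta-minus decay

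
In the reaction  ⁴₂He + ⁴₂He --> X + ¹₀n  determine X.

Conserve mass number: 4 + 4 = A + 1, so A = 7.
Conserve atomic number: 2 + 2 = Z + 0, so Z = 4.
Z = 4 is beryllium, so the species is ⁷₄Be.

Be-7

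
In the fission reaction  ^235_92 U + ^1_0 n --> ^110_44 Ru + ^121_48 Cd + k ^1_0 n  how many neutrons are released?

Conserve mass number: 236 = 110 + 121 + k, so k = 236 − 231 = 5.
Check atomic number: 92 = 44 + 48 + 0 = 92. ✓

5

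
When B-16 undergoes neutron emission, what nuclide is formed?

Neutron emission: mass number changes by -1, atomic number by +0.
A: 16 − 1 = 15; Z: 5 = 5.
Z = 5 is boron, so the daughter is B-15.

B-15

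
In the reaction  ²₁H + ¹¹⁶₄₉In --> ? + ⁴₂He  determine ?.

Conserve mass number: 2 + 116 = A + 4, so A = 114.
Conserve atomic number: 1 + 49 = Z + 2, so Z = 48.
Z = 48 is cadmium, so the species is ¹¹⁴₄₈Cd.

Cd-114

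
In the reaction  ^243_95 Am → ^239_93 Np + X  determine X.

Conserve mass number: 243 = 239 + A, so A = 4.
Conserve atomic number: 95 = 93 + Z, so Z = 2.
A = 4 and Z = 2 is ^4_2 He — an alpha particle.

alpha particle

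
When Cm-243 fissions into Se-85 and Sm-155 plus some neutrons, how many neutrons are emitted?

3

Conserve mass number: 243 = 85 + 155 + k, so k = 243 − 240 = 3.
Check atomic number: 96 = 34 + 62 + 0 = 96. ✓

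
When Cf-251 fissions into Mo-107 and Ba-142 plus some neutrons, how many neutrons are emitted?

Conserve mass number: 251 = 107 + 142 + k, so k = 251 − 249 = 2.
Check atomic number: 98 = 42 + 56 + 0 = 98. ✓

2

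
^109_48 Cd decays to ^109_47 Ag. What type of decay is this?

ΔA = 109 − 109 = 0; ΔZ = 47 − 48 = -1.
A is unchanged and Z drops by 1 — a proton has become a neutron (β⁺ emission or electron capture).

beta-plus decay or electron capture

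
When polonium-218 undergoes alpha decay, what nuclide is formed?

Alpha decay: mass number changes by -4, atomic number by -2.
A: 218 − 4 = 214; Z: 84 − 2 = 82.
Z = 82 is lead, so the daughter is lead-214.

Pb-214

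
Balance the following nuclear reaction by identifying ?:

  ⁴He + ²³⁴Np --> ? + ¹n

Am-237

Conserve mass number: 4 + 234 = A + 1, so A = 237.
Conserve atomic number: 2 + 93 = Z + 0, so Z = 95.
Z = 95 is americium, so the species is ²³⁷Am.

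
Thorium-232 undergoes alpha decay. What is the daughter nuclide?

Alpha decay: mass number changes by -4, atomic number by -2.
A: 232 − 4 = 228; Z: 90 − 2 = 88.
Z = 88 is radium, so the daughter is radium-228.

Ra-228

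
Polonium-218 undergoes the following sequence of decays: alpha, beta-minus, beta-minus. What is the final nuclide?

Start: (A, Z) = (218, 84).
After α: (214, 82).
After β⁻: (214, 83).
After β⁻: (214, 84).
Z = 84 is polonium.

Po-214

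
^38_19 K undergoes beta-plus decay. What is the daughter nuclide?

Ar-38

Beta-plus decay: mass number changes by +0, atomic number by -1.
A: 38 = 38; Z: 19 − 1 = 18.
Z = 18 is argon, so the daughter is ^38_18 Ar.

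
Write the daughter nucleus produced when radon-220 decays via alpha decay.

Alpha decay: mass number changes by -4, atomic number by -2.
A: 220 − 4 = 216; Z: 86 − 2 = 84.
Z = 84 is polonium, so the daughter is polonium-216.

Po-216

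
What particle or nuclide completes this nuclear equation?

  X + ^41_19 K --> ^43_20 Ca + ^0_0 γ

Conserve mass number: A + 41 = 43 + 0, so A = 2.
Conserve atomic number: Z + 19 = 20 + 0, so Z = 1.
A = 2 and Z = 1 is ^2_1 H — a deuteron.

deuteron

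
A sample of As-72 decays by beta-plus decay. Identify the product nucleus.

Beta-plus decay: mass number changes by +0, atomic number by -1.
A: 72 = 72; Z: 33 − 1 = 32.
Z = 32 is germanium, so the daughter is Ge-72.

Ge-72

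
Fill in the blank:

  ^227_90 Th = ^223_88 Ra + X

Conserve mass number: 227 = 223 + A, so A = 4.
Conserve atomic number: 90 = 88 + Z, so Z = 2.
A = 4 and Z = 2 is ^4_2 He — an alpha particle.

alpha particle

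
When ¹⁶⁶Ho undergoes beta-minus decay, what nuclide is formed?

Er-166

Beta-minus decay: mass number changes by +0, atomic number by +1.
A: 166 = 166; Z: 67 + 1 = 68.
Z = 68 is erbium, so the daughter is ¹⁶⁶Er.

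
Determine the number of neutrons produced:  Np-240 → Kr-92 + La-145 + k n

3

Conserve mass number: 240 = 92 + 145 + k, so k = 240 − 237 = 3.
Check atomic number: 93 = 36 + 57 + 0 = 93. ✓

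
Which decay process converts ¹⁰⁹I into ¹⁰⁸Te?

proton emission

ΔA = 108 − 109 = -1; ΔZ = 52 − 53 = -1.
A drops by 1 and Z drops by 1 — a proton was emitted.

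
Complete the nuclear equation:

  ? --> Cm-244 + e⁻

Conserve mass number: A = 244 + 0, so A = 244.
Conserve atomic number: Z = 96 − 1, so Z = 95.
Z = 95 is americium, so the species is Am-244.

Am-244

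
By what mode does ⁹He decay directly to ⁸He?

ΔA = 8 − 9 = -1; ΔZ = 2 − 2 = +0.
A drops by 1 with Z unchanged — a neutron was emitted.

neutron emission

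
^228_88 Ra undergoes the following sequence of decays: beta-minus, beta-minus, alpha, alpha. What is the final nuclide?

Rn-220

Start: (A, Z) = (228, 88).
After β⁻: (228, 89).
After β⁻: (228, 90).
After α: (224, 88).
After α: (220, 86).
Z = 86 is radon.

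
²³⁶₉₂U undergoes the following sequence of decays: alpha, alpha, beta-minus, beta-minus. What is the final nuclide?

Th-228

Start: (A, Z) = (236, 92).
After α: (232, 90).
After α: (228, 88).
After β⁻: (228, 89).
After β⁻: (228, 90).
Z = 90 is thorium.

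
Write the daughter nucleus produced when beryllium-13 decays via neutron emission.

Neutron emission: mass number changes by -1, atomic number by +0.
A: 13 − 1 = 12; Z: 4 = 4.
Z = 4 is beryllium, so the daughter is beryllium-12.

Be-12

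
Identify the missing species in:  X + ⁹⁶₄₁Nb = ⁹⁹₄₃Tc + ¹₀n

alpha particle

Conserve mass number: A + 96 = 99 + 1, so A = 4.
Conserve atomic number: Z + 41 = 43 + 0, so Z = 2.
A = 4 and Z = 2 is ⁴₂He — an alpha particle.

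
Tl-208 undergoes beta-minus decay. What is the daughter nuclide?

Beta-minus decay: mass number changes by +0, atomic number by +1.
A: 208 = 208; Z: 81 + 1 = 82.
Z = 82 is lead, so the daughter is Pb-208.

Pb-208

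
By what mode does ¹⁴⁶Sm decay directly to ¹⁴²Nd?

alpha decay

ΔA = 142 − 146 = -4; ΔZ = 60 − 62 = -2.
A drops by 4 and Z drops by 2 — the signature of alpha emission.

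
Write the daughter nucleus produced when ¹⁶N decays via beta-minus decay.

Beta-minus decay: mass number changes by +0, atomic number by +1.
A: 16 = 16; Z: 7 + 1 = 8.
Z = 8 is oxygen, so the daughter is ¹⁶O.

O-16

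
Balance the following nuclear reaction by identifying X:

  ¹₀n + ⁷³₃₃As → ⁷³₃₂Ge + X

proton

Conserve mass number: 1 + 73 = 73 + A, so A = 1.
Conserve atomic number: 0 + 33 = 32 + Z, so Z = 1.
A = 1 and Z = 1 is ¹₁H — a proton.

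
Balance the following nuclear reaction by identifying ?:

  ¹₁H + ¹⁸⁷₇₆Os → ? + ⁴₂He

Conserve mass number: 1 + 187 = A + 4, so A = 184.
Conserve atomic number: 1 + 76 = Z + 2, so Z = 75.
Z = 75 is rhenium, so the species is ¹⁸⁴₇₅Re.

Re-184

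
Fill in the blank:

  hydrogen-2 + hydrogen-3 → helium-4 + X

Conserve mass number: 2 + 3 = 4 + A, so A = 1.
Conserve atomic number: 1 + 1 = 2 + Z, so Z = 0.
A = 1 and Z = 0 is neutron — a neutron.

neutron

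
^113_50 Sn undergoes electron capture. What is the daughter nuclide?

Electron capture: mass number changes by +0, atomic number by -1.
A: 113 = 113; Z: 50 − 1 = 49.
Z = 49 is indium, so the daughter is ^113_49 In.

In-113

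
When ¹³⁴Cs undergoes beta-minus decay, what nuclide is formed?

Beta-minus decay: mass number changes by +0, atomic number by +1.
A: 134 = 134; Z: 55 + 1 = 56.
Z = 56 is barium, so the daughter is ¹³⁴Ba.

Ba-134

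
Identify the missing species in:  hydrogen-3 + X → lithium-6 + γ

He-3

Conserve mass number: 3 + A = 6 + 0, so A = 3.
Conserve atomic number: 1 + Z = 3 + 0, so Z = 2.
Z = 2 is helium, so the species is helium-3.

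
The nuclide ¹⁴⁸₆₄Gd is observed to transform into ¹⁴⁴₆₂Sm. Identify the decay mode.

alpha decay

ΔA = 144 − 148 = -4; ΔZ = 62 − 64 = -2.
A drops by 4 and Z drops by 2 — the signature of alpha emission.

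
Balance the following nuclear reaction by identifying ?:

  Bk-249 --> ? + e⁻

Conserve mass number: 249 = A + 0, so A = 249.
Conserve atomic number: 97 = Z − 1, so Z = 98.
Z = 98 is californium, so the species is Cf-249.

Cf-249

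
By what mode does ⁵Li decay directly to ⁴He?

proton emission

ΔA = 4 − 5 = -1; ΔZ = 2 − 3 = -1.
A drops by 1 and Z drops by 1 — a proton was emitted.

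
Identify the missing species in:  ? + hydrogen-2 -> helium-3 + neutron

Conserve mass number: A + 2 = 3 + 1, so A = 2.
Conserve atomic number: Z + 1 = 2 + 0, so Z = 1.
A = 2 and Z = 1 is hydrogen-2 — a deuteron.

deuteron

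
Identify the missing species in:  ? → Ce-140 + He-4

Conserve mass number: A = 140 + 4, so A = 144.
Conserve atomic number: Z = 58 + 2, so Z = 60.
Z = 60 is neodymium, so the species is Nd-144.

Nd-144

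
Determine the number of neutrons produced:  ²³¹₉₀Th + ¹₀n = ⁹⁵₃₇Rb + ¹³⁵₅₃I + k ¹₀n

2

Conserve mass number: 232 = 95 + 135 + k, so k = 232 − 230 = 2.
Check atomic number: 90 = 37 + 53 + 0 = 90. ✓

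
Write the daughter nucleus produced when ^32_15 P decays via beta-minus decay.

S-32

Beta-minus decay: mass number changes by +0, atomic number by +1.
A: 32 = 32; Z: 15 + 1 = 16.
Z = 16 is sulfur, so the daughter is ^32_16 S.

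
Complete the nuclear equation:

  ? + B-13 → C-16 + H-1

alpha particle

Conserve mass number: A + 13 = 16 + 1, so A = 4.
Conserve atomic number: Z + 5 = 6 + 1, so Z = 2.
A = 4 and Z = 2 is He-4 — an alpha particle.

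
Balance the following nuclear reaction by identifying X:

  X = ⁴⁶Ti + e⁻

Sc-46

Conserve mass number: A = 46 + 0, so A = 46.
Conserve atomic number: Z = 22 − 1, so Z = 21.
Z = 21 is scandium, so the species is ⁴⁶Sc.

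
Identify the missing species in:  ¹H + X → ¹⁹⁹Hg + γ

Au-198

Conserve mass number: 1 + A = 199 + 0, so A = 198.
Conserve atomic number: 1 + Z = 80 + 0, so Z = 79.
Z = 79 is gold, so the species is ¹⁹⁸Au.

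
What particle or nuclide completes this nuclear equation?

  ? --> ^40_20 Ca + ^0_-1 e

Conserve mass number: A = 40 + 0, so A = 40.
Conserve atomic number: Z = 20 − 1, so Z = 19.
Z = 19 is potassium, so the species is ^40_19 K.

K-40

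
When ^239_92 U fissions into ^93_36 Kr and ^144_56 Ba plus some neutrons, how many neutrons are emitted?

2

Conserve mass number: 239 = 93 + 144 + k, so k = 239 − 237 = 2.
Check atomic number: 92 = 36 + 56 + 0 = 92. ✓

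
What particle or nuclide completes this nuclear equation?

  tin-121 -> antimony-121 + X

Conserve mass number: 121 = 121 + A, so A = 0.
Conserve atomic number: 50 = 51 + Z, so Z = -1.
A = 0 and Z = -1 is e⁻ — a beta-minus particle.

beta-minus particle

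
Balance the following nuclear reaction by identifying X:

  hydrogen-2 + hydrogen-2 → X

He-4

Conserve mass number: 2 + 2 = A, so A = 4.
Conserve atomic number: 1 + 1 = Z, so Z = 2.
A = 4 and Z = 2 is helium-4 — an alpha particle.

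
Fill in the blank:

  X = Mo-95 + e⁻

Conserve mass number: A = 95 + 0, so A = 95.
Conserve atomic number: Z = 42 − 1, so Z = 41.
Z = 41 is niobium, so the species is Nb-95.

Nb-95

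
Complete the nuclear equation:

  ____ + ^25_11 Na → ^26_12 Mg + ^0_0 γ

Conserve mass number: A + 25 = 26 + 0, so A = 1.
Conserve atomic number: Z + 11 = 12 + 0, so Z = 1.
A = 1 and Z = 1 is ^1_1 H — a proton.

proton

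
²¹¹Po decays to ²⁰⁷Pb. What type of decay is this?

ΔA = 207 − 211 = -4; ΔZ = 82 − 84 = -2.
A drops by 4 and Z drops by 2 — the signature of alpha emission.

alpha decay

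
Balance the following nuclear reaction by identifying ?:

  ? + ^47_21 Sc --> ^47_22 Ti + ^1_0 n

Conserve mass number: A + 47 = 47 + 1, so A = 1.
Conserve atomic number: Z + 21 = 22 + 0, so Z = 1.
A = 1 and Z = 1 is ^1_1 H — a proton.

proton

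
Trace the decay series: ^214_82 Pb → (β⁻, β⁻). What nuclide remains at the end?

Po-214

Start: (A, Z) = (214, 82).
After β⁻: (214, 83).
After β⁻: (214, 84).
Z = 84 is polonium.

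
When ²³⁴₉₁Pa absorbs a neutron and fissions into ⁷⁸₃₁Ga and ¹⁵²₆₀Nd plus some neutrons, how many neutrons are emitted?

Conserve mass number: 235 = 78 + 152 + k, so k = 235 − 230 = 5.
Check atomic number: 91 = 31 + 60 + 0 = 91. ✓

5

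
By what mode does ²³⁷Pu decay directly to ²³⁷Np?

ΔA = 237 − 237 = 0; ΔZ = 93 − 94 = -1.
A is unchanged and Z drops by 1 — a proton has become a neutron (β⁺ emission or electron capture).

beta-plus decay or electron capture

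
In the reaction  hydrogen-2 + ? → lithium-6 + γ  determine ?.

Conserve mass number: 2 + A = 6 + 0, so A = 4.
Conserve atomic number: 1 + Z = 3 + 0, so Z = 2.
A = 4 and Z = 2 is helium-4 — an alpha particle.

alpha particle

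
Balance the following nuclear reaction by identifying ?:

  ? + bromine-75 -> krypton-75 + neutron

proton

Conserve mass number: A + 75 = 75 + 1, so A = 1.
Conserve atomic number: Z + 35 = 36 + 0, so Z = 1.
A = 1 and Z = 1 is hydrogen-1 — a proton.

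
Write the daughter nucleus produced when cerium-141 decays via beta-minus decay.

Pr-141

Beta-minus decay: mass number changes by +0, atomic number by +1.
A: 141 = 141; Z: 58 + 1 = 59.
Z = 59 is praseodymium, so the daughter is praseodymium-141.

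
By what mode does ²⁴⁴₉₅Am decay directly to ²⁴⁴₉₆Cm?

ΔA = 244 − 244 = 0; ΔZ = 96 − 95 = +1.
A is unchanged and Z rises by 1 — a neutron has become a proton (β⁻ decay).

beta-minus decay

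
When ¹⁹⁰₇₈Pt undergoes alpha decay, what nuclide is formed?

Alpha decay: mass number changes by -4, atomic number by -2.
A: 190 − 4 = 186; Z: 78 − 2 = 76.
Z = 76 is osmium, so the daughter is ¹⁸⁶₇₆Os.

Os-186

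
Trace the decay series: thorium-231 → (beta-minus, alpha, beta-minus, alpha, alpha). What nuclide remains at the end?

Start: (A, Z) = (231, 90).
After β⁻: (231, 91).
After α: (227, 89).
After β⁻: (227, 90).
After α: (223, 88).
After α: (219, 86).
Z = 86 is radon.

Rn-219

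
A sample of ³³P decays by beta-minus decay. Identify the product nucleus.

S-33

Beta-minus decay: mass number changes by +0, atomic number by +1.
A: 33 = 33; Z: 15 + 1 = 16.
Z = 16 is sulfur, so the daughter is ³³S.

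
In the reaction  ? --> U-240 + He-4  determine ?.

Conserve mass number: A = 240 + 4, so A = 244.
Conserve atomic number: Z = 92 + 2, so Z = 94.
Z = 94 is plutonium, so the species is Pu-244.

Pu-244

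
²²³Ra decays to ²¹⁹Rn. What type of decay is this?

alpha decay

ΔA = 219 − 223 = -4; ΔZ = 86 − 88 = -2.
A drops by 4 and Z drops by 2 — the signature of alpha emission.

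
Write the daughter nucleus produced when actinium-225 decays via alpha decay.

Alpha decay: mass number changes by -4, atomic number by -2.
A: 225 − 4 = 221; Z: 89 − 2 = 87.
Z = 87 is francium, so the daughter is francium-221.

Fr-221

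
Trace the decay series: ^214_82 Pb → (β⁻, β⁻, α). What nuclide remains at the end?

Start: (A, Z) = (214, 82).
After β⁻: (214, 83).
After β⁻: (214, 84).
After α: (210, 82).
Z = 82 is lead.

Pb-210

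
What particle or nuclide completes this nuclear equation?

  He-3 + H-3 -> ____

Li-6

Conserve mass number: 3 + 3 = A, so A = 6.
Conserve atomic number: 2 + 1 = Z, so Z = 3.
Z = 3 is lithium, so the species is Li-6.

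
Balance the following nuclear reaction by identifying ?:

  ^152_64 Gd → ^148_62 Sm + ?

alpha particle

Conserve mass number: 152 = 148 + A, so A = 4.
Conserve atomic number: 64 = 62 + Z, so Z = 2.
A = 4 and Z = 2 is ^4_2 He — an alpha particle.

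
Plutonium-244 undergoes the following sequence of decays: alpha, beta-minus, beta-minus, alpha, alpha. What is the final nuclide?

Start: (A, Z) = (244, 94).
After α: (240, 92).
After β⁻: (240, 93).
After β⁻: (240, 94).
After α: (236, 92).
After α: (232, 90).
Z = 90 is thorium.

Th-232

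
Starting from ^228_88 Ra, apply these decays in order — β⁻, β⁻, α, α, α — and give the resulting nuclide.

Start: (A, Z) = (228, 88).
After β⁻: (228, 89).
After β⁻: (228, 90).
After α: (224, 88).
After α: (220, 86).
After α: (216, 84).
Z = 84 is polonium.

Po-216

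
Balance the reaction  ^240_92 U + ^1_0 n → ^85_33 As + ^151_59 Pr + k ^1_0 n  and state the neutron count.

Conserve mass number: 241 = 85 + 151 + k, so k = 241 − 236 = 5.
Check atomic number: 92 = 33 + 59 + 0 = 92. ✓

5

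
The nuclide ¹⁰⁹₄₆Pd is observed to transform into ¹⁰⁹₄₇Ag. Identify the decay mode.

ΔA = 109 − 109 = 0; ΔZ = 47 − 46 = +1.
A is unchanged and Z rises by 1 — a neutron has become a proton (β⁻ decay).

beta-minus decay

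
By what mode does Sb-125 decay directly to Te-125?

ΔA = 125 − 125 = 0; ΔZ = 52 − 51 = +1.
A is unchanged and Z rises by 1 — a neutron has become a proton (β⁻ decay).

beta-minus decay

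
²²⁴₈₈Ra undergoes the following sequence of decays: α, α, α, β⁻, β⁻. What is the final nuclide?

Po-212

Start: (A, Z) = (224, 88).
After α: (220, 86).
After α: (216, 84).
After α: (212, 82).
After β⁻: (212, 83).
After β⁻: (212, 84).
Z = 84 is polonium.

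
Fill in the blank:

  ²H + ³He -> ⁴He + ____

proton

Conserve mass number: 2 + 3 = 4 + A, so A = 1.
Conserve atomic number: 1 + 2 = 2 + Z, so Z = 1.
A = 1 and Z = 1 is ¹H — a proton.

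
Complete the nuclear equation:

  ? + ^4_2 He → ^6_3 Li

deuteron

Conserve mass number: A + 4 = 6, so A = 2.
Conserve atomic number: Z + 2 = 3, so Z = 1.
A = 2 and Z = 1 is ^2_1 H — a deuteron.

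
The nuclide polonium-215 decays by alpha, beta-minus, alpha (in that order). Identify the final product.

Start: (A, Z) = (215, 84).
After α: (211, 82).
After β⁻: (211, 83).
After α: (207, 81).
Z = 81 is thallium.

Tl-207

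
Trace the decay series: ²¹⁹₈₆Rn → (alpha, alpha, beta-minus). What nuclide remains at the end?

Start: (A, Z) = (219, 86).
After α: (215, 84).
After α: (211, 82).
After β⁻: (211, 83).
Z = 83 is bismuth.

Bi-211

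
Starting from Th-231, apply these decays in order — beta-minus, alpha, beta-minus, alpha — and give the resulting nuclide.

Ra-223

Start: (A, Z) = (231, 90).
After β⁻: (231, 91).
After α: (227, 89).
After β⁻: (227, 90).
After α: (223, 88).
Z = 88 is radium.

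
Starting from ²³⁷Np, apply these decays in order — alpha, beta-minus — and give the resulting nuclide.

U-233

Start: (A, Z) = (237, 93).
After α: (233, 91).
After β⁻: (233, 92).
Z = 92 is uranium.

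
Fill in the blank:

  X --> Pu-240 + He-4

Cm-244

Conserve mass number: A = 240 + 4, so A = 244.
Conserve atomic number: Z = 94 + 2, so Z = 96.
Z = 96 is curium, so the species is Cm-244.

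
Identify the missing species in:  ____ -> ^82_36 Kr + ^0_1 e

Rb-82

Conserve mass number: A = 82 + 0, so A = 82.
Conserve atomic number: Z = 36 + 1, so Z = 37.
Z = 37 is rubidium, so the species is ^82_37 Rb.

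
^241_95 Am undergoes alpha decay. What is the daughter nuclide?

Np-237

Alpha decay: mass number changes by -4, atomic number by -2.
A: 241 − 4 = 237; Z: 95 − 2 = 93.
Z = 93 is neptunium, so the daughter is ^237_93 Np.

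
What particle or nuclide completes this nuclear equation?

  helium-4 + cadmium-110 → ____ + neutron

Sn-113

Conserve mass number: 4 + 110 = A + 1, so A = 113.
Conserve atomic number: 2 + 48 = Z + 0, so Z = 50.
Z = 50 is tin, so the species is tin-113.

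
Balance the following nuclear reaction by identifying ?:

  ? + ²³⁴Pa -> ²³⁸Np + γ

alpha particle

Conserve mass number: A + 234 = 238 + 0, so A = 4.
Conserve atomic number: Z + 91 = 93 + 0, so Z = 2.
A = 4 and Z = 2 is ⁴He — an alpha particle.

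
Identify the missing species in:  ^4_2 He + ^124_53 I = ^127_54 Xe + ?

proton

Conserve mass number: 4 + 124 = 127 + A, so A = 1.
Conserve atomic number: 2 + 53 = 54 + Z, so Z = 1.
A = 1 and Z = 1 is ^1_1 H — a proton.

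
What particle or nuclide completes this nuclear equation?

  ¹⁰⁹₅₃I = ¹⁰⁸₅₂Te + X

Conserve mass number: 109 = 108 + A, so A = 1.
Conserve atomic number: 53 = 52 + Z, so Z = 1.
A = 1 and Z = 1 is ¹₁H — a proton.

proton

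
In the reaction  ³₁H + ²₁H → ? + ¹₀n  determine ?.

He-4

Conserve mass number: 3 + 2 = A + 1, so A = 4.
Conserve atomic number: 1 + 1 = Z + 0, so Z = 2.
A = 4 and Z = 2 is ⁴₂He — an alpha particle.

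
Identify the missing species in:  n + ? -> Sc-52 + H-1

Ti-52

Conserve mass number: 1 + A = 52 + 1, so A = 52.
Conserve atomic number: 0 + Z = 21 + 1, so Z = 22.
Z = 22 is titanium, so the species is Ti-52.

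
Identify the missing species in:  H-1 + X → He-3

deuteron

Conserve mass number: 1 + A = 3, so A = 2.
Conserve atomic number: 1 + Z = 2, so Z = 1.
A = 2 and Z = 1 is H-2 — a deuteron.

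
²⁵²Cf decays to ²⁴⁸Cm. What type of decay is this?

alpha decay

ΔA = 248 − 252 = -4; ΔZ = 96 − 98 = -2.
A drops by 4 and Z drops by 2 — the signature of alpha emission.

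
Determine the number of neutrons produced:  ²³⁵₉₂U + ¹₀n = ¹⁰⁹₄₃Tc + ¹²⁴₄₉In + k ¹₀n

3

Conserve mass number: 236 = 109 + 124 + k, so k = 236 − 233 = 3.
Check atomic number: 92 = 43 + 49 + 0 = 92. ✓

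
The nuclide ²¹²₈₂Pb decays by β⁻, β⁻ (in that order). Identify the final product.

Po-212

Start: (A, Z) = (212, 82).
After β⁻: (212, 83).
After β⁻: (212, 84).
Z = 84 is polonium.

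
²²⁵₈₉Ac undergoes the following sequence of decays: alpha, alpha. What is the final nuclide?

Start: (A, Z) = (225, 89).
After α: (221, 87).
After α: (217, 85).
Z = 85 is astatine.

At-217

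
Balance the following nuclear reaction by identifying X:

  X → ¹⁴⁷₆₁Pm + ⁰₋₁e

Nd-147

Conserve mass number: A = 147 + 0, so A = 147.
Conserve atomic number: Z = 61 − 1, so Z = 60.
Z = 60 is neodymium, so the species is ¹⁴⁷₆₀Nd.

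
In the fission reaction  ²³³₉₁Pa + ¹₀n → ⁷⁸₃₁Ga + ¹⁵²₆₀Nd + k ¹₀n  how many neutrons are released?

4

Conserve mass number: 234 = 78 + 152 + k, so k = 234 − 230 = 4.
Check atomic number: 91 = 31 + 60 + 0 = 91. ✓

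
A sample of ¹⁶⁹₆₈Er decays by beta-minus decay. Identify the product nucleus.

Tm-169

Beta-minus decay: mass number changes by +0, atomic number by +1.
A: 169 = 169; Z: 68 + 1 = 69.
Z = 69 is thulium, so the daughter is ¹⁶⁹₆₉Tm.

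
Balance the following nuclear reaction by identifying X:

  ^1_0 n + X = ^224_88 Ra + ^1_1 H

Ac-224

Conserve mass number: 1 + A = 224 + 1, so A = 224.
Conserve atomic number: 0 + Z = 88 + 1, so Z = 89.
Z = 89 is actinium, so the species is ^224_89 Ac.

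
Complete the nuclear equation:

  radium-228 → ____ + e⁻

Conserve mass number: 228 = A + 0, so A = 228.
Conserve atomic number: 88 = Z − 1, so Z = 89.
Z = 89 is actinium, so the species is actinium-228.

Ac-228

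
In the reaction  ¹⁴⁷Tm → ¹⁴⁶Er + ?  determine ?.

proton

Conserve mass number: 147 = 146 + A, so A = 1.
Conserve atomic number: 69 = 68 + Z, so Z = 1.
A = 1 and Z = 1 is ¹H — a proton.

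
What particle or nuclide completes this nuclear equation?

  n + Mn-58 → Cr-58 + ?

Conserve mass number: 1 + 58 = 58 + A, so A = 1.
Conserve atomic number: 0 + 25 = 24 + Z, so Z = 1.
A = 1 and Z = 1 is H-1 — a proton.

proton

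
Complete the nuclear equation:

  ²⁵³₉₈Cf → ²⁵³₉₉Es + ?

beta-minus particle

Conserve mass number: 253 = 253 + A, so A = 0.
Conserve atomic number: 98 = 99 + Z, so Z = -1.
A = 0 and Z = -1 is ⁰₋₁e — a beta-minus particle.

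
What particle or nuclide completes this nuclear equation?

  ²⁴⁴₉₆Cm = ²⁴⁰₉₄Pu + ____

alpha particle

Conserve mass number: 244 = 240 + A, so A = 4.
Conserve atomic number: 96 = 94 + Z, so Z = 2.
A = 4 and Z = 2 is ⁴₂He — an alpha particle.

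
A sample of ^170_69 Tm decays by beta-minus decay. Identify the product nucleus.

Yb-170

Beta-minus decay: mass number changes by +0, atomic number by +1.
A: 170 = 170; Z: 69 + 1 = 70.
Z = 70 is ytterbium, so the daughter is ^170_70 Yb.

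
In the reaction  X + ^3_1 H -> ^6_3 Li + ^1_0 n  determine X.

alpha particle

Conserve mass number: A + 3 = 6 + 1, so A = 4.
Conserve atomic number: Z + 1 = 3 + 0, so Z = 2.
A = 4 and Z = 2 is ^4_2 He — an alpha particle.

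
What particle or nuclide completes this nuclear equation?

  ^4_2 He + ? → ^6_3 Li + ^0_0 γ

Conserve mass number: 4 + A = 6 + 0, so A = 2.
Conserve atomic number: 2 + Z = 3 + 0, so Z = 1.
A = 2 and Z = 1 is ^2_1 H — a deuteron.

deuteron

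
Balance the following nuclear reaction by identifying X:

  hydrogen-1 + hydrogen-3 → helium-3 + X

neutron

Conserve mass number: 1 + 3 = 3 + A, so A = 1.
Conserve atomic number: 1 + 1 = 2 + Z, so Z = 0.
A = 1 and Z = 0 is neutron — a neutron.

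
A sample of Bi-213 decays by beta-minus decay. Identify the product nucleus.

Beta-minus decay: mass number changes by +0, atomic number by +1.
A: 213 = 213; Z: 83 + 1 = 84.
Z = 84 is polonium, so the daughter is Po-213.

Po-213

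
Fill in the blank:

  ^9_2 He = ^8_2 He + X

neutron

Conserve mass number: 9 = 8 + A, so A = 1.
Conserve atomic number: 2 = 2 + Z, so Z = 0.
A = 1 and Z = 0 is ^1_0 n — a neutron.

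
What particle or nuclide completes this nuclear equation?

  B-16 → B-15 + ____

Conserve mass number: 16 = 15 + A, so A = 1.
Conserve atomic number: 5 = 5 + Z, so Z = 0.
A = 1 and Z = 0 is n — a neutron.

neutron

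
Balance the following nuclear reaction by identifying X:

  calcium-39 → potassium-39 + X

Conserve mass number: 39 = 39 + A, so A = 0.
Conserve atomic number: 20 = 19 + Z, so Z = 1.
A = 0 and Z = 1 is e⁺ — a positron.

positron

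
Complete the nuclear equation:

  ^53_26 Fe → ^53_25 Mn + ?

Conserve mass number: 53 = 53 + A, so A = 0.
Conserve atomic number: 26 = 25 + Z, so Z = 1.
A = 0 and Z = 1 is ^0_1 e — a positron.

positron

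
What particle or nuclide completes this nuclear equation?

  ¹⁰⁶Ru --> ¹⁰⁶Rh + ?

beta-minus particle

Conserve mass number: 106 = 106 + A, so A = 0.
Conserve atomic number: 44 = 45 + Z, so Z = -1.
A = 0 and Z = -1 is e⁻ — a beta-minus particle.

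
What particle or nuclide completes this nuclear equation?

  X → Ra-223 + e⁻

Fr-223

Conserve mass number: A = 223 + 0, so A = 223.
Conserve atomic number: Z = 88 − 1, so Z = 87.
Z = 87 is francium, so the species is Fr-223.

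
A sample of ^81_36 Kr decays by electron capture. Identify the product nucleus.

Br-81

Electron capture: mass number changes by +0, atomic number by -1.
A: 81 = 81; Z: 36 − 1 = 35.
Z = 35 is bromine, so the daughter is ^81_35 Br.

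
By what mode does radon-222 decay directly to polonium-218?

alpha decay

ΔA = 218 − 222 = -4; ΔZ = 84 − 86 = -2.
A drops by 4 and Z drops by 2 — the signature of alpha emission.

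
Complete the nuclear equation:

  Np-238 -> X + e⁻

Conserve mass number: 238 = A + 0, so A = 238.
Conserve atomic number: 93 = Z − 1, so Z = 94.
Z = 94 is plutonium, so the species is Pu-238.

Pu-238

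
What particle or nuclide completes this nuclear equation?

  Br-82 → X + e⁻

Kr-82

Conserve mass number: 82 = A + 0, so A = 82.
Conserve atomic number: 35 = Z − 1, so Z = 36.
Z = 36 is krypton, so the species is Kr-82.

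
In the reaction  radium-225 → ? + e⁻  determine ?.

Ac-225

Conserve mass number: 225 = A + 0, so A = 225.
Conserve atomic number: 88 = Z − 1, so Z = 89.
Z = 89 is actinium, so the species is actinium-225.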